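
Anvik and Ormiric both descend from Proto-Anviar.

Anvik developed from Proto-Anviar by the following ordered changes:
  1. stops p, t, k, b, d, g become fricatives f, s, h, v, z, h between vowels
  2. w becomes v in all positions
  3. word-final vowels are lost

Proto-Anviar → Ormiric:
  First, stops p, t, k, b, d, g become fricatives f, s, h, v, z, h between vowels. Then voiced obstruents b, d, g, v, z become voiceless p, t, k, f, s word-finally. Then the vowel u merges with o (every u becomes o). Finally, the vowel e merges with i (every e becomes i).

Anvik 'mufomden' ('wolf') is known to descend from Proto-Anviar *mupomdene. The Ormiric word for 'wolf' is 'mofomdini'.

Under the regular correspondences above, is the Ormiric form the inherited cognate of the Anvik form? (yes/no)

yes

Derive the expected Ormiric reflex of *mupomdene:
Ormiric: *mupomdene > mufomdene > mofomdene > mofomdini  (by intervocalic lenition, vowel merger, vowel merger)
Ormiric 'mofomdini' matches the regular reflex exactly, so the pair is cognate.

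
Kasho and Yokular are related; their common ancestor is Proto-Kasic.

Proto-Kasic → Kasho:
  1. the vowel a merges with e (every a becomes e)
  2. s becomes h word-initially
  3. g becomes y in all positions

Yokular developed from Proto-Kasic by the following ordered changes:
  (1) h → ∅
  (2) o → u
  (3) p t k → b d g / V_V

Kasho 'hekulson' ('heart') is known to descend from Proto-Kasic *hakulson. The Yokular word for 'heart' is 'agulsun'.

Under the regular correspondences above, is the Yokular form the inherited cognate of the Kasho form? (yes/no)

yes

Derive the expected Yokular reflex of *hakulson:
Yokular: *hakulson
  hakulson → akulson   [h-loss]
  akulson → akulsun   [vowel merger]
  akulsun → agulsun   [intervocalic voicing]
  giving Yokular agulsun.
Yokular 'agulsun' matches the regular reflex exactly, so the pair is cognate.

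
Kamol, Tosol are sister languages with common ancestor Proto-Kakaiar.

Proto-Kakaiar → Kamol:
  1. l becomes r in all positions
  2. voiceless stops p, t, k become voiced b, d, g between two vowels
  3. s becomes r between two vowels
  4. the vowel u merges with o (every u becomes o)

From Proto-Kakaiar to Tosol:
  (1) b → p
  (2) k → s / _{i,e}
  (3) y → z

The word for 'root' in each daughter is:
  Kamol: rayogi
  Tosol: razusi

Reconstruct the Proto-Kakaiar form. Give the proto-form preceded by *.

*rayuki

Position 3: Kamol has y, Tosol has z. Kamol preserves y here (none of its changes turn any other segment into y), so the proto-segment is *y.
Position 4: Kamol has o, Tosol has u. Tosol preserves u here (none of its changes turn any other segment into u), so the proto-segment is *u.
Verify the candidate proto-form against each daughter:
Kamol: *rayuki
  rayuki (rule 1 does not apply)
  rayuki → rayugi   [intervocalic voicing]
  rayugi (rule 3 does not apply)
  rayugi → rayogi   [vowel merger]
  giving Kamol rayogi.
Tosol: start from *rayuki.
  rule 1: no change — rayuki
  rule 2 (palatalisation): rayuki → rayusi
  rule 3 (unconditioned shift): rayusi → razusi
  ⇒ Tosol razusi
Only *rayuki yields all of Kamol rayogi, Tosol razusi.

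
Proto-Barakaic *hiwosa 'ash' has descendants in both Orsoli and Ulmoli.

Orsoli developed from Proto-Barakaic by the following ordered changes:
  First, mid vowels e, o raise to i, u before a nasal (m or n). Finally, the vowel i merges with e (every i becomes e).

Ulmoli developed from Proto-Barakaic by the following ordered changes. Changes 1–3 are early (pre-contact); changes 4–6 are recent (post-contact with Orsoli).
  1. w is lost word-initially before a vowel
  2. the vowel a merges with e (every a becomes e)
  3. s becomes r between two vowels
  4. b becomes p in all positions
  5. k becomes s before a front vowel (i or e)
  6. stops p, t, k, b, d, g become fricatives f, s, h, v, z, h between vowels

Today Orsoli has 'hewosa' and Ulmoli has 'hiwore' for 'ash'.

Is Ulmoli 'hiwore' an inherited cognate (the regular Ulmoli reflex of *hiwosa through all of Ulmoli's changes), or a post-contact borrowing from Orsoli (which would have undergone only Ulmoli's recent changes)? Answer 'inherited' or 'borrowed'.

If inherited, *hiwosa would pass through all of Ulmoli's changes:
Ulmoli: start from *hiwosa.
  rule 1: no change — hiwosa
  rule 2 (vowel merger): hiwosa → hiwose
  rule 3 (rhotacism): hiwose → hiwore
  rule 4: no change — hiwore
  rule 5: no change — hiwore
  rule 6: no change — hiwore
  ⇒ Ulmoli hiwore
If borrowed from Orsoli 'hewosa' after the early changes, it would undergo only the recent ones:
  rule 4 (unconditioned shift): no change (hewosa)
  rule 5 (palatalisation): no change (hewosa)
  rule 6 (intervocalic lenition): no change (hewosa)
  ⇒ as a loan: hewosa
Ulmoli 'hiwore' matches the inherited outcome exactly, so it is an inherited cognate, not a loan.

inherited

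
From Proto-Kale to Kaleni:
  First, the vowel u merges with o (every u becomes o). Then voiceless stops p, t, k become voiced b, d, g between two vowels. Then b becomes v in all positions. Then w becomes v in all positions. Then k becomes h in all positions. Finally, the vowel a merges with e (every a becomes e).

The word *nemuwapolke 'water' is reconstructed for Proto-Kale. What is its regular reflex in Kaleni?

nemovevolhe

Kaleni: *nemuwapolke > nemowapolke > nemowabolke > nemowavolke > nemovavolke > nemovavolhe > nemovevolhe  (by vowel merger, intervocalic voicing, unconditioned shift, unconditioned shift, unconditioned shift, vowel merger)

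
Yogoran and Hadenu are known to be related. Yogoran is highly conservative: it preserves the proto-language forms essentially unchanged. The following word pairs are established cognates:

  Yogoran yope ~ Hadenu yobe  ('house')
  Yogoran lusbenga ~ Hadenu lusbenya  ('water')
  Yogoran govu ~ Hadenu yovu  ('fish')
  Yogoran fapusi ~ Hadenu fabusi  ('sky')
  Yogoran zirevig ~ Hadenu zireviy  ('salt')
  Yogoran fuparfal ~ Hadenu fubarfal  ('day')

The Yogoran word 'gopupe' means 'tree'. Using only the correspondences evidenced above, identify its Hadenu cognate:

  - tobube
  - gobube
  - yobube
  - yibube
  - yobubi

govu ~ yovu — Yogoran g corresponds to Hadenu y word-initially before a back vowel.
fapusi ~ fabusi — Yogoran p corresponds to Hadenu b between vowels (before a back vowel).
yope ~ yobe — Yogoran p corresponds to Hadenu b between vowels (before a front vowel).
Applying these to Yogoran 'gopupe':
  gopupe → yopupe   (g→y word-initially before a back vowel)
  yopupe → yobupe   (p→b between vowels (before a back vowel))
  yobupe → yobube   (p→b between vowels (before a front vowel))
So the Hadenu cognate is 'yobube'.

yobube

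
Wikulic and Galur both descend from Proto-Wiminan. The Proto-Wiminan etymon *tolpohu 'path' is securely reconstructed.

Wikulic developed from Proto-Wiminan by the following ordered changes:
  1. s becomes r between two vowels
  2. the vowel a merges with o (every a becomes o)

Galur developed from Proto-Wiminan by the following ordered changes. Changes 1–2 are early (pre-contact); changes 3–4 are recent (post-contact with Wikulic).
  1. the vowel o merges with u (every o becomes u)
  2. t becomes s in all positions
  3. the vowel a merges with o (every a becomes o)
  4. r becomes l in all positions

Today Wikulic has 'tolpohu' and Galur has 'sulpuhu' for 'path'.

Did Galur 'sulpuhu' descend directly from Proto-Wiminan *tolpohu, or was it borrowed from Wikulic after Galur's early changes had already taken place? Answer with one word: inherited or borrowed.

inherited

If inherited, *tolpohu would pass through all of Galur's changes:
Galur: *tolpohu
  tolpohu → tulpuhu   [vowel merger]
  tulpuhu → sulpuhu   [unconditioned shift]
  sulpuhu (rule 3 does not apply)
  sulpuhu (rule 4 does not apply)
  giving Galur sulpuhu.
If borrowed from Wikulic 'tolpohu' after the early changes, it would undergo only the recent ones:
  rule 3 (vowel merger): no change (tolpohu)
  rule 4 (unconditioned shift): no change (tolpohu)
  ⇒ as a loan: tolpohu
Galur 'sulpuhu' matches the inherited outcome exactly, so it is an inherited cognate, not a loan.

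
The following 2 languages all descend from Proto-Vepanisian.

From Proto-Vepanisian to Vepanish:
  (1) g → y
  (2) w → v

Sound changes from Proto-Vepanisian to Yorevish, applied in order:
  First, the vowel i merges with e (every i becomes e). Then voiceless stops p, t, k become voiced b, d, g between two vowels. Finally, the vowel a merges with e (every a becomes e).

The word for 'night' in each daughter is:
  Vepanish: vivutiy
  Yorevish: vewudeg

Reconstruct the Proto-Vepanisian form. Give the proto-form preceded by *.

*viwutig

Position 2: Vepanish has i, Yorevish has e. Vepanish preserves i here (none of its changes turn any other segment into i), so the proto-segment is *i.
Position 5: Vepanish has t, Yorevish has d. Vepanish preserves t here (none of its changes turn any other segment into t), so the proto-segment is *t.
This points to *viwutig. Verify forward in each daughter:
Vepanish: *viwutig > viwutiy > vivutiy  (by unconditioned shift, unconditioned shift)
Yorevish: *viwutig
  viwutig → vewuteg   [vowel merger]
  vewuteg → vewudeg   [intervocalic voicing]
  vewudeg (rule 3 does not apply)
  giving Yorevish vewudeg.
No other proto-form is consistent with every reflex, so the reconstruction is *viwutig.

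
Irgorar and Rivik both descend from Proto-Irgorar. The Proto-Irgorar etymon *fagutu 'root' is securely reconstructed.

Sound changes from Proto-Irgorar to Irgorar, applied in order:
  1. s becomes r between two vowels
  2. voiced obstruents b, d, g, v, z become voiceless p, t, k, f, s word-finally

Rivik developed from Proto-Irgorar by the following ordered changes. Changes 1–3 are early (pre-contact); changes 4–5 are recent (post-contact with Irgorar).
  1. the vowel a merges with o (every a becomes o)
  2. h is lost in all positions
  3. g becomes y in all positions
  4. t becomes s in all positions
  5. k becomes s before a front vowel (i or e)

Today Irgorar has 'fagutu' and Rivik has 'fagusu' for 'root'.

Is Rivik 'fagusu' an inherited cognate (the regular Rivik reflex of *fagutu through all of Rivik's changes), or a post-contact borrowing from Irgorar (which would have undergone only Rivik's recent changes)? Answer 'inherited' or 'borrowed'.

borrowed

If inherited, *fagutu would pass through all of Rivik's changes:
Rivik: start from *fagutu.
  rule 1 (vowel merger): fagutu → fogutu
  rule 2: no change — fogutu
  rule 3 (unconditioned shift): fogutu → foyutu
  rule 4 (unconditioned shift): foyutu → foyusu
  rule 5: no change — foyusu
  ⇒ Rivik foyusu
If borrowed from Irgorar 'fagutu' after the early changes, it would undergo only the recent ones:
  rule 4 (unconditioned shift): fagutu → fagusu
  rule 5 (palatalisation): no change (fagusu)
  ⇒ as a loan: fagusu
Rivik 'fagusu' matches the loan outcome 'fagusu', not the inherited 'foyusu' — it skipped the early Rivik changes, so it was borrowed from Irgorar.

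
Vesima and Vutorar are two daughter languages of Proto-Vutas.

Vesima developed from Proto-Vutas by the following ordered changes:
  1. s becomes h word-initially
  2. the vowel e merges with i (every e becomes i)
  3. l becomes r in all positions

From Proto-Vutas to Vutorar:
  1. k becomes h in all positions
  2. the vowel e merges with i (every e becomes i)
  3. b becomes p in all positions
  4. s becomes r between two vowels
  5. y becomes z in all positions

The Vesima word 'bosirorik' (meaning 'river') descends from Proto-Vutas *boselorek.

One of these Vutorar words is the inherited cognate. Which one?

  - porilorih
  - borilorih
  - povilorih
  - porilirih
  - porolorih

porilorih

Vutorar: *boselorek > boseloreh > bosilorih > posilorih > porilorih  (by unconditioned shift, vowel merger, unconditioned shift, rhotacism)
The other candidates each miss or misapply at least one Vutorar change.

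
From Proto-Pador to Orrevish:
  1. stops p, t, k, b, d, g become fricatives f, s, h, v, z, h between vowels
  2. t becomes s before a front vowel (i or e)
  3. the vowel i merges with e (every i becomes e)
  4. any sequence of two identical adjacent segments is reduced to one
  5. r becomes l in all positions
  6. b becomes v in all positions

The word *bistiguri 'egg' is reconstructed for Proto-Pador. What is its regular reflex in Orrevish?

vesehule

Orrevish: start from *bistiguri.
  rule 1 (intervocalic lenition): bistiguri → bistihuri
  rule 2 (palatalisation): bistihuri → bissihuri
  rule 3 (vowel merger): bissihuri → bessehure
  rule 4 (degemination): bessehure → besehure
  rule 5 (unconditioned shift): besehure → besehule
  rule 6 (unconditioned shift): besehule → vesehule
  ⇒ Orrevish vesehule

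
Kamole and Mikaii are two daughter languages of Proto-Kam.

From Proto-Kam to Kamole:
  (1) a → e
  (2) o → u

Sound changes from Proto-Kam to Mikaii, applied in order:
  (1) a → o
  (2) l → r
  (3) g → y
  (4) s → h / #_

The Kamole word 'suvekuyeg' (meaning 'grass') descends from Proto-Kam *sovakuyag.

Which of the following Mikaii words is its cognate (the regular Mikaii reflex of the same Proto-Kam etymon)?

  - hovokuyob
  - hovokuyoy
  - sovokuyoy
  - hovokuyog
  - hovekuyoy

Mikaii: *sovakuyag
  sovakuyag → sovokuyog   [vowel merger]
  sovokuyog (rule 2 does not apply)
  sovokuyog → sovokuyoy   [unconditioned shift]
  sovokuyoy → hovokuyoy   [debuccalisation]
  giving Mikaii hovokuyoy.

hovokuyoy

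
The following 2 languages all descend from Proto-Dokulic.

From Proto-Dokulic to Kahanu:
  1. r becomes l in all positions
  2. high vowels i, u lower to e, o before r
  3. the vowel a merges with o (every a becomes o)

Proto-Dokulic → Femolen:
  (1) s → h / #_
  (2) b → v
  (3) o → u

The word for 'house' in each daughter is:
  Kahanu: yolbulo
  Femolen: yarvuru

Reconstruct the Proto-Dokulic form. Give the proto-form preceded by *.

Position 3: Kahanu has l, Femolen has r. Femolen preserves r here (none of its changes turn any other segment into r), so the proto-segment is *r.
Position 7: Kahanu has o, Femolen has u. Taking the neighbouring segments as reconstructed: Kahanu o could go back to *a or *o; Femolen u could go back to *o or *u — the one source consistent with every daughter is *o.
Continuing position by position gives *yarburo; check it forward:
Kahanu: start from *yarburo.
  rule 1 (unconditioned shift): yarburo → yalbulo
  rule 2: no change — yalbulo
  rule 3 (vowel merger): yalbulo → yolbulo
  ⇒ Kahanu yolbulo
Femolen: start from *yarburo.
  rule 1: no change — yarburo
  rule 2 (unconditioned shift): yarburo → yarvuro
  rule 3 (vowel merger): yarvuro → yarvuru
  ⇒ Femolen yarvuru
No other proto-form is consistent with every reflex, so the reconstruction is *yarburo.

*yarburo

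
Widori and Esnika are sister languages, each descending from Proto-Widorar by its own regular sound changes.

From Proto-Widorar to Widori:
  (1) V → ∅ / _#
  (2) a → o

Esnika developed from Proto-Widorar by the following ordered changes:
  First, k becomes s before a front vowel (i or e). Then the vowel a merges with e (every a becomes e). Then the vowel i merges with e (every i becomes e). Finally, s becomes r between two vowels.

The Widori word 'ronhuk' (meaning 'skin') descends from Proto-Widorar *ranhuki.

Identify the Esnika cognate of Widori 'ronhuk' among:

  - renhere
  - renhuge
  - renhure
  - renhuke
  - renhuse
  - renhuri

renhure

Esnika: *ranhuki > ranhusi > renhusi > renhuse > renhure  (by palatalisation, vowel merger, vowel merger, rhotacism)
The other candidates each miss or misapply at least one Esnika change.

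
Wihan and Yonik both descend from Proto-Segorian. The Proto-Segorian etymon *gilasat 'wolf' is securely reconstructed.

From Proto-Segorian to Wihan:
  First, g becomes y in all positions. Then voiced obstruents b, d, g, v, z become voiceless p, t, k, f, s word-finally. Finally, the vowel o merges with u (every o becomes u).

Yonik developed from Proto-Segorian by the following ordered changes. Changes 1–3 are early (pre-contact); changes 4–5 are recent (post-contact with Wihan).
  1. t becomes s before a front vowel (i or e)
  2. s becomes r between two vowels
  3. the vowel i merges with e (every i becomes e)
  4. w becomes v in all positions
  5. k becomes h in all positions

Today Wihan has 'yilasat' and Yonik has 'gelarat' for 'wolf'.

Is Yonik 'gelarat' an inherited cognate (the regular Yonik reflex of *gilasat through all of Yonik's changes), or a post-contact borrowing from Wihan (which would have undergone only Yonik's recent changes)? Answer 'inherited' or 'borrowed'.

If inherited, *gilasat would pass through all of Yonik's changes:
Yonik: start from *gilasat.
  rule 1: no change — gilasat
  rule 2 (rhotacism): gilasat → gilarat
  rule 3 (vowel merger): gilarat → gelarat
  rule 4: no change — gelarat
  rule 5: no change — gelarat
  ⇒ Yonik gelarat
If borrowed from Wihan 'yilasat' after the early changes, it would undergo only the recent ones:
  rule 4 (unconditioned shift): no change (yilasat)
  rule 5 (unconditioned shift): no change (yilasat)
  ⇒ as a loan: yilasat
Yonik 'gelarat' matches the inherited outcome exactly, so it is an inherited cognate, not a loan.

inherited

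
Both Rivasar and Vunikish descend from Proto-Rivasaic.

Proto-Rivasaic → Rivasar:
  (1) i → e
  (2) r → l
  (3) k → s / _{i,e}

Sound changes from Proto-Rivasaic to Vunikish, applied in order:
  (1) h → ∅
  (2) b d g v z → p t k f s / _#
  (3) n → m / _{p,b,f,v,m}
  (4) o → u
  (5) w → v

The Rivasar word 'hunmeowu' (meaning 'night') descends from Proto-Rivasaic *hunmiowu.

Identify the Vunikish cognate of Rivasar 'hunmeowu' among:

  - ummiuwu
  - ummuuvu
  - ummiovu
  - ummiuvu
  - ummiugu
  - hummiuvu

ummiuvu

Vunikish: *hunmiowu > unmiowu > ummiowu > ummiuwu > ummiuvu  (by h-loss, nasal place assimilation, vowel merger, unconditioned shift)
The other candidates each miss or misapply at least one Vunikish change.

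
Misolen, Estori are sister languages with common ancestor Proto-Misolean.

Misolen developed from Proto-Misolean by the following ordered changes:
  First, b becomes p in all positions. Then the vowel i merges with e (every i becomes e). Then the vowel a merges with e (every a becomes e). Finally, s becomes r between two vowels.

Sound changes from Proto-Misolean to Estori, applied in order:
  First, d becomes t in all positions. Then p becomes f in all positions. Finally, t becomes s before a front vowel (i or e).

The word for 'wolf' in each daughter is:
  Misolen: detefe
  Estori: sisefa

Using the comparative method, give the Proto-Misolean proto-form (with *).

*ditefa

Position 3: Misolen has t, Estori has s. Misolen preserves t here (none of its changes turn any other segment into t), so the proto-segment is *t.
Position 6: Misolen has e, Estori has a. Estori preserves a here (none of its changes turn any other segment into a), so the proto-segment is *a.
Continuing position by position gives *ditefa; check it forward:
Misolen: *ditefa > detefa > detefe  (by vowel merger, vowel merger)
Estori: *ditefa > titefa > sisefa  (by unconditioned shift, palatalisation)
*ditefa is the unique common source.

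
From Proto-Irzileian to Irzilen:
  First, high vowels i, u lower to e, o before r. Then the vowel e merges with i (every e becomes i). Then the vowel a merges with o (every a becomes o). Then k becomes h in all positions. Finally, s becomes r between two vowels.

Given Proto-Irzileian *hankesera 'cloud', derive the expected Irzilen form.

honhiriro

Irzilen: *hankesera > hankisira > honkisiro > honhisiro > honhiriro  (by vowel merger, vowel merger, unconditioned shift, rhotacism)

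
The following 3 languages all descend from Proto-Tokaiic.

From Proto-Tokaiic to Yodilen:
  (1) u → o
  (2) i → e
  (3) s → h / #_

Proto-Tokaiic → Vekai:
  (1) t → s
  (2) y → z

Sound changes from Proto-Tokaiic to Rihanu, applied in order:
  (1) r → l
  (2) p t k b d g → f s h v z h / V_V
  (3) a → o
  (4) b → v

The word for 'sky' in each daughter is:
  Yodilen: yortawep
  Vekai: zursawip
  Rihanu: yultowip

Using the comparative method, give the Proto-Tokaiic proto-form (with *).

Position 5: Yodilen has a, Vekai has a, Rihanu has o. Yodilen preserves a here (none of its changes turn any other segment into a), so the proto-segment is *a.
Position 1: Yodilen has y, Vekai has z, Rihanu has y. Yodilen preserves y here (none of its changes turn any other segment into y), so the proto-segment is *y.
Position 4: Yodilen has t, Vekai has s, Rihanu has t. Yodilen preserves t here (none of its changes turn any other segment into t), so the proto-segment is *t.
Verify the candidate proto-form against each daughter:
Yodilen: *yurtawip > yortawip > yortawep  (by vowel merger, vowel merger)
Vekai: *yurtawip
  yurtawip → yursawip   [unconditioned shift]
  yursawip → zursawip   [unconditioned shift]
  giving Vekai zursawip.
Rihanu: start from *yurtawip.
  rule 1 (unconditioned shift): yurtawip → yultawip
  rule 2: no change — yultawip
  rule 3 (vowel merger): yultawip → yultowip
  rule 4: no change — yultowip
  ⇒ Rihanu yultowip
No other proto-form is consistent with every reflex, so the reconstruction is *yurtawip.

*yurtawip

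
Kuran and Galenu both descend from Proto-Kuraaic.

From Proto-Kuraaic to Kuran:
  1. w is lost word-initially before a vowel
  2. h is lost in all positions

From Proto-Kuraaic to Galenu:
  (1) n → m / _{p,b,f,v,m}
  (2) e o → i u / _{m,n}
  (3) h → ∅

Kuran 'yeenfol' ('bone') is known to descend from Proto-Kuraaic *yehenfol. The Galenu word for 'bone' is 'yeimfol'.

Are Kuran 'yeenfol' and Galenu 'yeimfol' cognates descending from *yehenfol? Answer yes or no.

Derive the expected Galenu reflex of *yehenfol:
Galenu: *yehenfol
  yehenfol → yehemfol   [nasal place assimilation]
  yehemfol → yehimfol   [pre-nasal raising]
  yehimfol → yeimfol   [h-loss]
  giving Galenu yeimfol.
Galenu 'yeimfol' matches the regular reflex exactly, so the pair is cognate.

yes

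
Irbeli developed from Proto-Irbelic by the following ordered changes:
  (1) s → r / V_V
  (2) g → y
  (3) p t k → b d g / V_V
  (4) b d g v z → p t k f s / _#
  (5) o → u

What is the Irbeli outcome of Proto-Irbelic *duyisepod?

duyirebut

Irbeli: *duyisepod
  duyisepod → duyirepod   [rhotacism]
  duyirepod (rule 2 does not apply)
  duyirepod → duyirebod   [intervocalic voicing]
  duyirebod → duyirebot   [final devoicing]
  duyirebot → duyirebut   [vowel merger]
  giving Irbeli duyirebut.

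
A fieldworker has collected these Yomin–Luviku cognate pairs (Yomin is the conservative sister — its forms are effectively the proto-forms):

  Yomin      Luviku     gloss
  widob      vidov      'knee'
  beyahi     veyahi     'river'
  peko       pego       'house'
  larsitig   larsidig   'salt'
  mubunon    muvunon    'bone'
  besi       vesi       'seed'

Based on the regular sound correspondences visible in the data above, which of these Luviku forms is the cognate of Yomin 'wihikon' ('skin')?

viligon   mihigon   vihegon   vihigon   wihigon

widob ~ vidov — Yomin w corresponds to Luviku v word-initially before a front vowel.
peko ~ pego — Yomin k corresponds to Luviku g between vowels (before a back vowel).
Applying these to Yomin 'wihikon':
  wihikon → vihikon   (w→v word-initially before a front vowel)
  vihikon → vihigon   (k→g between vowels (before a back vowel))
So the Luviku cognate is 'vihigon'.

vihigon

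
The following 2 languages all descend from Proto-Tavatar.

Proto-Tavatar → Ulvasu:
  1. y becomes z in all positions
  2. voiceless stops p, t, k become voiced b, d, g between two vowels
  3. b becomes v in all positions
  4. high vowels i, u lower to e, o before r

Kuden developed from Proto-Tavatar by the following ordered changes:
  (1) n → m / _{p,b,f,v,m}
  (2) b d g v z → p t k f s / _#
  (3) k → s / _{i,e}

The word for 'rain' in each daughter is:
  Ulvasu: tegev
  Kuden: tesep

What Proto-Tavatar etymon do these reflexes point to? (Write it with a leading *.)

Position 5: Ulvasu has v, Kuden has p. Taking the neighbouring segments as reconstructed: Ulvasu v could go back to *b or *v; Kuden p could go back to *p or *b — the one source consistent with every daughter is *b.
Position 3: Ulvasu has g, Kuden has s. Taking the neighbouring segments as reconstructed: Ulvasu g could go back to *k or *g; Kuden s could go back to *k or *s — the one source consistent with every daughter is *k.
The remaining positions agree across the daughters. Check the candidate against every language:
Ulvasu: *tekeb > tegeb > tegev  (by intervocalic voicing, unconditioned shift)
Kuden: start from *tekeb.
  rule 1: no change — tekeb
  rule 2 (final devoicing): tekeb → tekep
  rule 3 (palatalisation): tekep → tesep
  ⇒ Kuden tesep
*tekeb is the unique common source.

*tekeb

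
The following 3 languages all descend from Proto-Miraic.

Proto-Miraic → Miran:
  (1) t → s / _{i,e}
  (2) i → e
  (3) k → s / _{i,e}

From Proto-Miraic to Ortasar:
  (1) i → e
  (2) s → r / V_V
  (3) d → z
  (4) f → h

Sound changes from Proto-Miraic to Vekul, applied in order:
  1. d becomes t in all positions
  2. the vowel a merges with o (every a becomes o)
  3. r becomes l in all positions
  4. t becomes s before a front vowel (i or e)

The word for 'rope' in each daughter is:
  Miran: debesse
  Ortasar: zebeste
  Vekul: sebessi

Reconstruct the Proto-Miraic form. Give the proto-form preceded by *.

Position 6: Miran has s, Ortasar has t, Vekul has s. Ortasar preserves t here (none of its changes turn any other segment into t), so the proto-segment is *t.
Position 1: Miran has d, Ortasar has z, Vekul has s. Miran preserves d here (none of its changes turn any other segment into d), so the proto-segment is *d.
This points to *debesti. Verify forward in each daughter:
Miran: *debesti
  debesti → debessi   [palatalisation]
  debessi → debesse   [vowel merger]
  debesse (rule 3 does not apply)
  giving Miran debesse.
Ortasar: *debesti
  debesti → debeste   [vowel merger]
  debeste (rule 2 does not apply)
  debeste → zebeste   [unconditioned shift]
  zebeste (rule 4 does not apply)
  giving Ortasar zebeste.
Vekul: start from *debesti.
  rule 1 (unconditioned shift): debesti → tebesti
  rule 2: no change — tebesti
  rule 3: no change — tebesti
  rule 4 (palatalisation): tebesti → sebessi
  ⇒ Vekul sebessi
No other proto-form is consistent with every reflex, so the reconstruction is *debesti.

*debesti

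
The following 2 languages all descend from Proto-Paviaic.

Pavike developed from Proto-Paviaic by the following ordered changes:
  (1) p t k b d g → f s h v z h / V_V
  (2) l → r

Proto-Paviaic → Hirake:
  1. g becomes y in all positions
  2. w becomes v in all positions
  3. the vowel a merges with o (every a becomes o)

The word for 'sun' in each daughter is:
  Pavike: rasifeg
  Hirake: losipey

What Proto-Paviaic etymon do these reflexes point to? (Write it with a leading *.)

Position 1: Pavike has r, Hirake has l. Hirake preserves l here (none of its changes turn any other segment into l), so the proto-segment is *l.
Position 5: Pavike has f, Hirake has p. Hirake preserves p here (none of its changes turn any other segment into p), so the proto-segment is *p.
Continuing position by position gives *lasipeg; check it forward:
Pavike: *lasipeg
  lasipeg → lasifeg   [intervocalic lenition]
  lasifeg → rasifeg   [unconditioned shift]
  giving Pavike rasifeg.
Hirake: *lasipeg
  lasipeg → lasipey   [unconditioned shift]
  lasipey (rule 2 does not apply)
  lasipey → losipey   [vowel merger]
  giving Hirake losipey.
No other proto-form is consistent with every reflex, so the reconstruction is *lasipeg.

*lasipeg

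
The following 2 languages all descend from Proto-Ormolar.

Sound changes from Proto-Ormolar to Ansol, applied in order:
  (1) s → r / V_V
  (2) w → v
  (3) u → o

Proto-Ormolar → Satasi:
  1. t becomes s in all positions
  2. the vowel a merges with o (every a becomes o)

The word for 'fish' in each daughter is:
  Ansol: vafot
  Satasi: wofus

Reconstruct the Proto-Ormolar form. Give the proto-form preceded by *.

Position 5: Ansol has t, Satasi has s. Ansol preserves t here (none of its changes turn any other segment into t), so the proto-segment is *t.
Position 4: Ansol has o, Satasi has u. Satasi preserves u here (none of its changes turn any other segment into u), so the proto-segment is *u.
Position 2: Ansol has a, Satasi has o. Ansol preserves a here (none of its changes turn any other segment into a), so the proto-segment is *a.
This points to *wafut. Verify forward in each daughter:
Ansol: start from *wafut.
  rule 1: no change — wafut
  rule 2 (unconditioned shift): wafut → vafut
  rule 3 (vowel merger): vafut → vafot
  ⇒ Ansol vafot
Satasi: *wafut
  wafut → wafus   [unconditioned shift]
  wafus → wofus   [vowel merger]
  giving Satasi wofus.
*wafut is the unique common source.

*wafut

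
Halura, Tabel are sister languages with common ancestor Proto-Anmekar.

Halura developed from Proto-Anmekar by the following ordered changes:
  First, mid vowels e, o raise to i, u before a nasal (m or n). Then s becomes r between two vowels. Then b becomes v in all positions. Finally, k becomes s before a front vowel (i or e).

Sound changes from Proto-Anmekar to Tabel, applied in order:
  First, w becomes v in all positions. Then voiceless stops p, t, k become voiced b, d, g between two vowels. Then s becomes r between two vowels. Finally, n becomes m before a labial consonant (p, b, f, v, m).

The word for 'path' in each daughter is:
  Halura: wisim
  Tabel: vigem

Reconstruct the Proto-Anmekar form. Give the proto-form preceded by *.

Position 1: Halura has w, Tabel has v. Halura preserves w here (none of its changes turn any other segment into w), so the proto-segment is *w.
Position 4: Halura has i, Tabel has e. Tabel preserves e here (none of its changes turn any other segment into e), so the proto-segment is *e.
Position 3: Halura has s, Tabel has g. Taking the neighbouring segments as reconstructed: Halura s can only go back to *k; Tabel g could go back to *k or *g — the one source consistent with every daughter is *k.
Continuing position by position gives *wikem; check it forward:
Halura: *wikem
  wikem → wikim   [pre-nasal raising]
  wikim (rule 2 does not apply)
  wikim (rule 3 does not apply)
  wikim → wisim   [palatalisation]
  giving Halura wisim.
Tabel: start from *wikem.
  rule 1 (unconditioned shift): wikem → vikem
  rule 2 (intervocalic voicing): vikem → vigem
  rule 3: no change — vigem
  rule 4: no change — vigem
  ⇒ Tabel vigem
No other proto-form is consistent with every reflex, so the reconstruction is *wikem.

*wikem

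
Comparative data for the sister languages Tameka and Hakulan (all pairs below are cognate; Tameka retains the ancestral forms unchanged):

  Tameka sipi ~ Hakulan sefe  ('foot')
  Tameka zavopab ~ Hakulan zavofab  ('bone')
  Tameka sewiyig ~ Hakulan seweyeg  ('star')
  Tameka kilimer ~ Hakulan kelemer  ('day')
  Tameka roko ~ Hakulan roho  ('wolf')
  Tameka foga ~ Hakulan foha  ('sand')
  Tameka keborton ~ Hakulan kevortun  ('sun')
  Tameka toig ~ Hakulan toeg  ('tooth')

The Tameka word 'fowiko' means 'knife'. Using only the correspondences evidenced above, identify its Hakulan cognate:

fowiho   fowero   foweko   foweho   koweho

sewiyig ~ seweyeg, kilimer ~ kelemer — Tameka i corresponds to Hakulan e after a consonant, before a consonant other than r, m, n, p, b, f, v.
roko ~ roho — Tameka k corresponds to Hakulan h between vowels (before a back vowel).
Applying these to Tameka 'fowiko':
  fowiko → foweko   (i→e after a consonant, before a consonant other than r, m, n, p, b, f, v)
  foweko → foweho   (k→h between vowels (before a back vowel))
So the Hakulan cognate is 'foweho'.

foweho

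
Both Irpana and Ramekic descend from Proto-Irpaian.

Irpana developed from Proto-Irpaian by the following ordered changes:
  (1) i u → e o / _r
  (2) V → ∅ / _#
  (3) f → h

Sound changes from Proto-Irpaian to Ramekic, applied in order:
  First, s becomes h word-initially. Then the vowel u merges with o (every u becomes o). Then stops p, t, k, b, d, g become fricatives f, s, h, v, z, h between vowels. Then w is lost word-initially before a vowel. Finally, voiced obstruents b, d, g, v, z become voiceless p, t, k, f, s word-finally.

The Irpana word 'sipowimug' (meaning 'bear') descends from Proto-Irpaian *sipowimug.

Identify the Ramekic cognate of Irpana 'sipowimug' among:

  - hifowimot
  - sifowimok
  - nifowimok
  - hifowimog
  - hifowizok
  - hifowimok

hifowimok

Ramekic: start from *sipowimug.
  rule 1 (debuccalisation): sipowimug → hipowimug
  rule 2 (vowel merger): hipowimug → hipowimog
  rule 3 (intervocalic lenition): hipowimog → hifowimog
  rule 4: no change — hifowimog
  rule 5 (final devoicing): hifowimog → hifowimok
  ⇒ Ramekic hifowimok
Among the options, 'hifowimok' alone shows every Ramekic change applied in order.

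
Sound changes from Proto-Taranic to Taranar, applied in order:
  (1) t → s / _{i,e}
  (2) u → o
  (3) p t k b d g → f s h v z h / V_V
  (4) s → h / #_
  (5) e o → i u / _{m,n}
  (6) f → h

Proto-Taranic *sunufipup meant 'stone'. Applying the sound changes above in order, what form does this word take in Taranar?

hunohihop

Taranar: start from *sunufipup.
  rule 1: no change — sunufipup
  rule 2 (vowel merger): sunufipup → sonofipop
  rule 3 (intervocalic lenition): sonofipop → sonofifop
  rule 4 (debuccalisation): sonofifop → honofifop
  rule 5 (pre-nasal raising): honofifop → hunofifop
  rule 6 (unconditioned shift): hunofifop → hunohihop
  ⇒ Taranar hunohihop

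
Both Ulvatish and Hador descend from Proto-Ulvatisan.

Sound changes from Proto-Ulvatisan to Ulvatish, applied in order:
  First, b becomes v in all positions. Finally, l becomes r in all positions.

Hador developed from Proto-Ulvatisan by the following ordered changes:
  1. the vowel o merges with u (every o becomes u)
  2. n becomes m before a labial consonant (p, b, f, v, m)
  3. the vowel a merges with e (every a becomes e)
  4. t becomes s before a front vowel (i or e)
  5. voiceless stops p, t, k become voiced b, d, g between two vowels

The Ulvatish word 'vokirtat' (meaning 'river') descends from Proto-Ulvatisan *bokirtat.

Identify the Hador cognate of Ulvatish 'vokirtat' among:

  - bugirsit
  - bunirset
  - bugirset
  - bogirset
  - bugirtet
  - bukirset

bugirset

Hador: start from *bokirtat.
  rule 1 (vowel merger): bokirtat → bukirtat
  rule 2: no change — bukirtat
  rule 3 (vowel merger): bukirtat → bukirtet
  rule 4 (palatalisation): bukirtet → bukirset
  rule 5 (intervocalic voicing): bukirset → bugirset
  ⇒ Hador bugirset
Among the options, 'bugirset' alone shows every Hador change applied in order.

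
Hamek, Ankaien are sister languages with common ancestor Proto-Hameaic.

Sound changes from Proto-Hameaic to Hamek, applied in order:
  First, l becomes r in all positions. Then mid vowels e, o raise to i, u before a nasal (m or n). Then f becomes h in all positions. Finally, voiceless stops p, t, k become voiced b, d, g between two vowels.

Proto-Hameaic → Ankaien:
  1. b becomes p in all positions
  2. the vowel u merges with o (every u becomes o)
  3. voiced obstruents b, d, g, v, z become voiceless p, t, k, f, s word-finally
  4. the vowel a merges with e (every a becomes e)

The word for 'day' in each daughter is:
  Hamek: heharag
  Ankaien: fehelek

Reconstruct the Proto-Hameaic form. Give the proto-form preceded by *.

Position 4: Hamek has a, Ankaien has e. Hamek preserves a here (none of its changes turn any other segment into a), so the proto-segment is *a.
Position 5: Hamek has r, Ankaien has l. Ankaien preserves l here (none of its changes turn any other segment into l), so the proto-segment is *l.
Position 7: Hamek has g, Ankaien has k. Taking the neighbouring segments as reconstructed: Hamek g can only go back to *g; Ankaien k could go back to *k or *g — the one source consistent with every daughter is *g.
This points to *fehalag. Verify forward in each daughter:
Hamek: *fehalag
  fehalag → feharag   [unconditioned shift]
  feharag (rule 2 does not apply)
  feharag → heharag   [unconditioned shift]
  heharag (rule 4 does not apply)
  giving Hamek heharag.
Ankaien: start from *fehalag.
  rule 1: no change — fehalag
  rule 2: no change — fehalag
  rule 3 (final devoicing): fehalag → fehalak
  rule 4 (vowel merger): fehalak → fehelek
  ⇒ Ankaien fehelek
*fehalag is the unique common source.

*fehalag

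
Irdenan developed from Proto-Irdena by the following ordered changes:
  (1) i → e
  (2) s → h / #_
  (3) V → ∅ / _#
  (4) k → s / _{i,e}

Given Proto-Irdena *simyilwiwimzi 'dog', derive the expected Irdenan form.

hemyelwewemz

Irdenan: start from *simyilwiwimzi.
  rule 1 (vowel merger): simyilwiwimzi → semyelwewemze
  rule 2 (debuccalisation): semyelwewemze → hemyelwewemze
  rule 3 (apocope): hemyelwewemze → hemyelwewemz
  rule 4: no change — hemyelwewemz
  ⇒ Irdenan hemyelwewemz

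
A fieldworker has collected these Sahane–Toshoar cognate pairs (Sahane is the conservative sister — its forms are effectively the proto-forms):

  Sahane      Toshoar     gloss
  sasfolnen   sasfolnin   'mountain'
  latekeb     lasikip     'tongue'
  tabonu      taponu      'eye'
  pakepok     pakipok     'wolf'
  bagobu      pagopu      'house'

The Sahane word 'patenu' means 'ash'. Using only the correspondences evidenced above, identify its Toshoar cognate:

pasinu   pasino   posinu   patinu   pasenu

pasinu

latekeb ~ lasikip — Sahane t corresponds to Toshoar s between vowels (before a front vowel).
sasfolnen ~ sasfolnin — Sahane e corresponds to Toshoar i after a consonant, before a nasal.
Applying these to Sahane 'patenu':
  patenu → pasenu   (t→s between vowels (before a front vowel))
  pasenu → pasinu   (e→i after a consonant, before a nasal)
So the Toshoar cognate is 'pasinu'.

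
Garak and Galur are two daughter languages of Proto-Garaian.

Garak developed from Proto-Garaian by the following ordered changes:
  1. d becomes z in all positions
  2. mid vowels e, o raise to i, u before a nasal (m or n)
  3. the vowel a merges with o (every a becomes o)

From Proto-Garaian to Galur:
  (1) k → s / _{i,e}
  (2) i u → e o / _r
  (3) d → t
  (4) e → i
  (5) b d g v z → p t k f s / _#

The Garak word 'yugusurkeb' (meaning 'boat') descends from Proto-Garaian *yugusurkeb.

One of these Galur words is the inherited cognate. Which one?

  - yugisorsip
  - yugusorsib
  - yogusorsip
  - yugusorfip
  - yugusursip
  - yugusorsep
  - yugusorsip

yugusorsip

Galur: start from *yugusurkeb.
  rule 1 (palatalisation): yugusurkeb → yugusurseb
  rule 2 (pre-rhotic lowering): yugusurseb → yugusorseb
  rule 3: no change — yugusorseb
  rule 4 (vowel merger): yugusorseb → yugusorsib
  rule 5 (final devoicing): yugusorsib → yugusorsip
  ⇒ Galur yugusorsip
Among the options, 'yugusorsip' alone shows every Galur change applied in order.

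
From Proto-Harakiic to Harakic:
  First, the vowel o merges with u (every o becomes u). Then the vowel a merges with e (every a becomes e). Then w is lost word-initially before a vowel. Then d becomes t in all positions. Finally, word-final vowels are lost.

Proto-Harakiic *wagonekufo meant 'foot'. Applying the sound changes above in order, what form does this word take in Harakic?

egunekuf

Harakic: *wagonekufo
  wagonekufo → wagunekufu   [vowel merger]
  wagunekufu → wegunekufu   [vowel merger]
  wegunekufu → egunekufu   [glide loss]
  egunekufu (rule 4 does not apply)
  egunekufu → egunekuf   [apocope]
  giving Harakic egunekuf.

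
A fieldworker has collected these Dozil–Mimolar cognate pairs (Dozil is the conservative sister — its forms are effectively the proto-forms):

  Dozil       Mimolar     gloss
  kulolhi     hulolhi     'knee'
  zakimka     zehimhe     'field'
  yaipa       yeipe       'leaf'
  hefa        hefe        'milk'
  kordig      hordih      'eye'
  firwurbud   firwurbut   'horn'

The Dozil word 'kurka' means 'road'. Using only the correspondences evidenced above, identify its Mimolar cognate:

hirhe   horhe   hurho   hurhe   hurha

kulolhi ~ hulolhi — Dozil k corresponds to Mimolar h word-initially before a back vowel.
zakimka ~ zehimhe — Dozil k corresponds to Mimolar h after a consonant, before a back vowel.
zakimka ~ zehimhe, yaipa ~ yeipe — Dozil a corresponds to Mimolar e word-finally.
Applying these to Dozil 'kurka':
  kurka → hurka   (k→h word-initially before a back vowel)
  hurka → hurha   (k→h after a consonant, before a back vowel)
  hurha → hurhe   (a→e word-finally)
So the Mimolar cognate is 'hurhe'.

hurhe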